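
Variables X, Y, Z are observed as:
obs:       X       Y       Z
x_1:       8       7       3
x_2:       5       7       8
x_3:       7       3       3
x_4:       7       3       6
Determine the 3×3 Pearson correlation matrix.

Step 1 — column means:
  mean(X) = (8 + 5 + 7 + 7) / 4 = 27/4 = 6.75
  mean(Y) = (7 + 7 + 3 + 3) / 4 = 20/4 = 5
  mean(Z) = (3 + 8 + 3 + 6) / 4 = 20/4 = 5

Step 2 — sample variances and covariances s[i,j] = (1/(n-1)) · Σ_k (x_{k,i} - mean_i) · (x_{k,j} - mean_j), with n-1 = 3:
  s[X,X] = ((1.25)·(1.25) + (-1.75)·(-1.75) + (0.25)·(0.25) + (0.25)·(0.25)) / 3 = 4.75/3 = 1.5833
  s[X,Y] = ((1.25)·(2) + (-1.75)·(2) + (0.25)·(-2) + (0.25)·(-2)) / 3 = -2/3 = -0.6667
  s[X,Z] = ((1.25)·(-2) + (-1.75)·(3) + (0.25)·(-2) + (0.25)·(1)) / 3 = -8/3 = -2.6667
  s[Y,Y] = ((2)·(2) + (2)·(2) + (-2)·(-2) + (-2)·(-2)) / 3 = 16/3 = 5.3333
  s[Y,Z] = ((2)·(-2) + (2)·(3) + (-2)·(-2) + (-2)·(1)) / 3 = 4/3 = 1.3333
  s[Z,Z] = ((-2)·(-2) + (3)·(3) + (-2)·(-2) + (1)·(1)) / 3 = 18/3 = 6
  Sample standard deviations s_i = √(s[i,i]):
  s(X) = √(1.5833) = 1.2583
  s(Y) = √(5.3333) = 2.3094
  s(Z) = √(6) = 2.4495

Step 3 — r_{ij} = s_{ij} / (s_i · s_j):
  r[X,X] = 1 (diagonal).
  r[X,Y] = -0.6667 / (1.2583 · 2.3094) = -0.6667 / 2.9059 = -0.2294
  r[X,Z] = -2.6667 / (1.2583 · 2.4495) = -2.6667 / 3.0822 = -0.8652
  r[Y,Y] = 1 (diagonal).
  r[Y,Z] = 1.3333 / (2.3094 · 2.4495) = 1.3333 / 5.6569 = 0.2357
  r[Z,Z] = 1 (diagonal).

R is symmetric with unit diagonal. Assembling:

R = [[1, -0.2294, -0.8652],
 [-0.2294, 1, 0.2357],
 [-0.8652, 0.2357, 1]]


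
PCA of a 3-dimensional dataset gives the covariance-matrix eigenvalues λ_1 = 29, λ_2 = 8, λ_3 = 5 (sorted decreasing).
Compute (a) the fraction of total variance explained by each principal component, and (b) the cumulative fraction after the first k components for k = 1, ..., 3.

Step 1 — total variance = trace(Sigma) = Σ λ_i = 29 + 8 + 5 = 42.

Step 2 — fraction explained by component i = λ_i / Σ λ:
  PC1: 29/42 = 0.6905
  PC2: 8/42 = 0.1905
  PC3: 5/42 = 0.119

Step 3 — cumulative fraction after k components = (λ_1 + ... + λ_k) / Σ λ:
  k = 1: 29/42 = 0.6905
  k = 2: (29 + 8)/42 = 37/42 = 0.881
  k = 3: (29 + 8 + 5)/42 = 42/42 = 1

Summary (fraction, with percent):

explained: PC1 0.6905 (69.05%), PC2 0.1905 (19.05%), PC3 0.119 (11.9%);  cumulative: 0.6905, 0.881, 1


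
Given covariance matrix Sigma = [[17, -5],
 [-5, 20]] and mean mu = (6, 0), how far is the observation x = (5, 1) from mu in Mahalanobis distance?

Step 1 — centre the observation: (x - mu) = (-1, 1).

Step 2 — invert Sigma. det(Sigma) = 17·20 - (-5)² = 315.
  Sigma^{-1} = (1/det) · [[d, -b], [-b, a]] = [[0.0635, 0.0159],
 [0.0159, 0.054]].

Step 3 — form the quadratic (x - mu)^T · Sigma^{-1} · (x - mu):
  Sigma^{-1} · (x - mu) = (-0.0476, 0.0381).
  (x - mu)^T · [Sigma^{-1} · (x - mu)] = (-1)·(-0.0476) + (1)·(0.0381) = 0.0857.

Step 4 — take square root: d = √(0.0857) ≈ 0.2928.

d(x, mu) = √(0.0857) ≈ 0.2928


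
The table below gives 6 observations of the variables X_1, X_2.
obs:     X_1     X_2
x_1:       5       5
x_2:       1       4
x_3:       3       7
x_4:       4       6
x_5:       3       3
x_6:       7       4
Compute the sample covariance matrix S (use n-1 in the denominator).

Step 1 — column means:
  mean(X_1) = (5 + 1 + 3 + 4 + 3 + 7) / 6 = 23/6 = 3.8333
  mean(X_2) = (5 + 4 + 7 + 6 + 3 + 4) / 6 = 29/6 = 4.8333

Step 2 — sample covariance S[i,j] = (1/(n-1)) · Σ_k (x_{k,i} - mean_i) · (x_{k,j} - mean_j), with n-1 = 5.
  S[X_1,X_1] = ((1.1667)·(1.1667) + (-2.8333)·(-2.8333) + (-0.8333)·(-0.8333) + (0.1667)·(0.1667) + (-0.8333)·(-0.8333) + (3.1667)·(3.1667)) / 5 = 20.8333/5 = 4.1667
  S[X_1,X_2] = ((1.1667)·(0.1667) + (-2.8333)·(-0.8333) + (-0.8333)·(2.1667) + (0.1667)·(1.1667) + (-0.8333)·(-1.8333) + (3.1667)·(-0.8333)) / 5 = -0.1667/5 = -0.0333
  S[X_2,X_2] = ((0.1667)·(0.1667) + (-0.8333)·(-0.8333) + (2.1667)·(2.1667) + (1.1667)·(1.1667) + (-1.8333)·(-1.8333) + (-0.8333)·(-0.8333)) / 5 = 10.8333/5 = 2.1667

S is symmetric (S[j,i] = S[i,j]). Assembling:

S = [[4.1667, -0.0333],
 [-0.0333, 2.1667]]


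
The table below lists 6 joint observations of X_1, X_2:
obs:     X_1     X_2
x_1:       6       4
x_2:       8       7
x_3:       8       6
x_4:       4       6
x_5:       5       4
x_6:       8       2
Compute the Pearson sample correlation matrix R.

Step 1 — column means:
  mean(X_1) = (6 + 8 + 8 + 4 + 5 + 8) / 6 = 39/6 = 6.5
  mean(X_2) = (4 + 7 + 6 + 6 + 4 + 2) / 6 = 29/6 = 4.8333

Step 2 — sample variances and covariances s[i,j] = (1/(n-1)) · Σ_k (x_{k,i} - mean_i) · (x_{k,j} - mean_j), with n-1 = 5:
  s[X_1,X_1] = ((-0.5)·(-0.5) + (1.5)·(1.5) + (1.5)·(1.5) + (-2.5)·(-2.5) + (-1.5)·(-1.5) + (1.5)·(1.5)) / 5 = 15.5/5 = 3.1
  s[X_1,X_2] = ((-0.5)·(-0.8333) + (1.5)·(2.1667) + (1.5)·(1.1667) + (-2.5)·(1.1667) + (-1.5)·(-0.8333) + (1.5)·(-2.8333)) / 5 = -0.5/5 = -0.1
  s[X_2,X_2] = ((-0.8333)·(-0.8333) + (2.1667)·(2.1667) + (1.1667)·(1.1667) + (1.1667)·(1.1667) + (-0.8333)·(-0.8333) + (-2.8333)·(-2.8333)) / 5 = 16.8333/5 = 3.3667
  Sample standard deviations s_i = √(s[i,i]):
  s(X_1) = √(3.1) = 1.7607
  s(X_2) = √(3.3667) = 1.8348

Step 3 — r_{ij} = s_{ij} / (s_i · s_j):
  r[X_1,X_1] = 1 (diagonal).
  r[X_1,X_2] = -0.1 / (1.7607 · 1.8348) = -0.1 / 3.2306 = -0.031
  r[X_2,X_2] = 1 (diagonal).

R is symmetric with unit diagonal. Assembling:

R = [[1, -0.031],
 [-0.031, 1]]


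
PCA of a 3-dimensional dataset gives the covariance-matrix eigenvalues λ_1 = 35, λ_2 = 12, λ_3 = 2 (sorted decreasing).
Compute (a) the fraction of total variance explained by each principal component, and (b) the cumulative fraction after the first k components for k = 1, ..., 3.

Step 1 — total variance = trace(Sigma) = Σ λ_i = 35 + 12 + 2 = 49.

Step 2 — fraction explained by component i = λ_i / Σ λ:
  PC1: 35/49 = 0.7143
  PC2: 12/49 = 0.2449
  PC3: 2/49 = 0.0408

Step 3 — cumulative fraction after k components = (λ_1 + ... + λ_k) / Σ λ:
  k = 1: 35/49 = 0.7143
  k = 2: (35 + 12)/49 = 47/49 = 0.9592
  k = 3: (35 + 12 + 2)/49 = 49/49 = 1

Summary (fraction, with percent):

explained: PC1 0.7143 (71.43%), PC2 0.2449 (24.49%), PC3 0.0408 (4.08%);  cumulative: 0.7143, 0.9592, 1


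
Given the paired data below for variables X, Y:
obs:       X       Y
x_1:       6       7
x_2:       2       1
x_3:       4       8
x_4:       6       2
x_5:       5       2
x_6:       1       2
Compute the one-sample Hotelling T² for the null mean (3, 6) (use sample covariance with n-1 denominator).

Step 1 — sample mean vector:
  mean(X) = (6 + 2 + 4 + 6 + 5 + 1) / 6 = 24/6 = 4
  mean(Y) = (7 + 1 + 8 + 2 + 2 + 2) / 6 = 22/6 = 3.6667
  x̄ = (4, 3.6667),  deviation x̄ - mu_0 = (4, 3.6667) - (3, 6) = (1, -2.3333).

Step 2 — sample covariance matrix, S[i,j] = (1/(n-1)) · Σ_k (x_{k,i} - mean_i) · (x_{k,j} - mean_j), divisor n-1 = 5:
  S[X,X] = ((2)·(2) + (-2)·(-2) + (0)·(0) + (2)·(2) + (1)·(1) + (-3)·(-3)) / 5 = 22/5 = 4.4
  S[X,Y] = ((2)·(3.3333) + (-2)·(-2.6667) + (0)·(4.3333) + (2)·(-1.6667) + (1)·(-1.6667) + (-3)·(-1.6667)) / 5 = 12/5 = 2.4
  S[Y,Y] = ((3.3333)·(3.3333) + (-2.6667)·(-2.6667) + (4.3333)·(4.3333) + (-1.6667)·(-1.6667) + (-1.6667)·(-1.6667) + (-1.6667)·(-1.6667)) / 5 = 45.3333/5 = 9.0667
  S = [[4.4, 2.4],
 [2.4, 9.0667]].

Step 3 — invert S. det(S) = 4.4·9.0667 - (2.4)² = 34.1333.
  S^{-1} = (1/det) · [[d, -b], [-b, a]] = [[0.2656, -0.0703],
 [-0.0703, 0.1289]].

Step 4 — quadratic form (x̄ - mu_0)^T · S^{-1} · (x̄ - mu_0):
  S^{-1} · (x̄ - mu_0) = (0.4297, -0.3711),
  (x̄ - mu_0)^T · [...] = (1)·(0.4297) + (-2.3333)·(-0.3711) = 1.2956.

Step 5 — scale by n: T² = 6 · 1.2956 = 7.7734.

T² ≈ 7.7734


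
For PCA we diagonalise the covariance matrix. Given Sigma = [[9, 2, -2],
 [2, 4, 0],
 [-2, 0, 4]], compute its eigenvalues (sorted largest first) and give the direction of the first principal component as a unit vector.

Step 1 — characteristic polynomial p(λ) = det(λI - Sigma) = λ³ - tr·λ² + c_1·λ - det, where tr = trace, c_1 = sum of the principal 2×2 minors, det = det(Sigma):
  tr = 9 + 4 + 4 = 17,
  c_1 = (9·4 - (2)²) + (9·4 - (-2)²) + (4·4 - (0)²) = 32 + 32 + 16 = 80,
  det = 9·(4·4 - (0)²) - (2)·((2)·4 - (0)·(-2)) + (-2)·((2)·(0) - 4·(-2)) = 9·(16) - (2)·(8) + (-2)·(8) = 112.
  So p(λ) = λ³ - 17λ² + 80λ - 112.
Step 2 — look for an integer root (rational root theorem: any rational root is an integer divisor of 112). Testing λ = 4:
  p(4) = 64 - 272 + 320 - 112 = 0  ✓
  Dividing out (λ - 4): p(λ) = (λ - 4)(λ² - 13λ + 28).
Step 3 — remaining eigenvalues from the quadratic λ² - 13λ + 28 = 0:
  Δ = 13² - 4·28 = 169 - 112 = 57,  λ = (13 ± √57)/2 = (13 ± 7.5498)/2 ≈ 10.2749 or 2.7251.
  Sorted: λ_1 = 10.2749,  λ_2 = 4,  λ_3 = 2.7251  (check: sum = 17 = tr ✓).

Step 4 — unit eigenvector for λ_1 ≈ 10.2749: v spans the null space of (Sigma - λ_1 I), whose rows are
  r_1 = (-1.2749, 2, -2),  r_2 = (2, -6.2749, 0),  r_3 = (-2, 0, -6.2749).
  v is orthogonal to every row, so take v ∝ r_1 × r_2 = ((2)·(0) - (-2)·(-6.2749), (-2)·(2) - (-1.2749)·(0), (-1.2749)·(-6.2749) - (2)·(2)) ≈ (-12.5498, -4, 4).
  Rescale (multiply by -1 so the first nonzero entry is positive): u = (12.5498, 4, -4).
  ||u|| = √((12.5498)² + (4)² + (-4)²) = √(189.4983) ≈ 13.7658,  v_1 = u/||u|| ≈ (0.9117, 0.2906, -0.2906) (||v_1|| = 1).

λ_1 = 10.2749,  λ_2 = 4,  λ_3 = 2.7251;  v_1 ≈ (0.9117, 0.2906, -0.2906)


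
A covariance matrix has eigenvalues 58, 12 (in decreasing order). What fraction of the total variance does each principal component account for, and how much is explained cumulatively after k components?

Step 1 — total variance = trace(Sigma) = Σ λ_i = 58 + 12 = 70.

Step 2 — fraction explained by component i = λ_i / Σ λ:
  PC1: 58/70 = 0.8286
  PC2: 12/70 = 0.1714

Step 3 — cumulative fraction after k components = (λ_1 + ... + λ_k) / Σ λ:
  k = 1: 58/70 = 0.8286
  k = 2: (58 + 12)/70 = 70/70 = 1

Summary (fraction, with percent):

explained: PC1 0.8286 (82.86%), PC2 0.1714 (17.14%);  cumulative: 0.8286, 1


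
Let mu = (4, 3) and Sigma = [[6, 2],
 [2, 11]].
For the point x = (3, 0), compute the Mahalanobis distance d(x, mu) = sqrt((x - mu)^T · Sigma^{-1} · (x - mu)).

Step 1 — centre the observation: (x - mu) = (-1, -3).

Step 2 — invert Sigma. det(Sigma) = 6·11 - (2)² = 62.
  Sigma^{-1} = (1/det) · [[d, -b], [-b, a]] = [[0.1774, -0.0323],
 [-0.0323, 0.0968]].

Step 3 — form the quadratic (x - mu)^T · Sigma^{-1} · (x - mu):
  Sigma^{-1} · (x - mu) = (-0.0806, -0.2581).
  (x - mu)^T · [Sigma^{-1} · (x - mu)] = (-1)·(-0.0806) + (-3)·(-0.2581) = 0.8548.

Step 4 — take square root: d = √(0.8548) ≈ 0.9246.

d(x, mu) = √(0.8548) ≈ 0.9246


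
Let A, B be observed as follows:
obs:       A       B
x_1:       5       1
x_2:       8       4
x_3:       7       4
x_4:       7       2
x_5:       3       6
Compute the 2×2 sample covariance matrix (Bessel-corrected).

Step 1 — column means:
  mean(A) = (5 + 8 + 7 + 7 + 3) / 5 = 30/5 = 6
  mean(B) = (1 + 4 + 4 + 2 + 6) / 5 = 17/5 = 3.4

Step 2 — sample covariance S[i,j] = (1/(n-1)) · Σ_k (x_{k,i} - mean_i) · (x_{k,j} - mean_j), with n-1 = 4.
  S[A,A] = ((-1)·(-1) + (2)·(2) + (1)·(1) + (1)·(1) + (-3)·(-3)) / 4 = 16/4 = 4
  S[A,B] = ((-1)·(-2.4) + (2)·(0.6) + (1)·(0.6) + (1)·(-1.4) + (-3)·(2.6)) / 4 = -5/4 = -1.25
  S[B,B] = ((-2.4)·(-2.4) + (0.6)·(0.6) + (0.6)·(0.6) + (-1.4)·(-1.4) + (2.6)·(2.6)) / 4 = 15.2/4 = 3.8

S is symmetric (S[j,i] = S[i,j]). Assembling:

S = [[4, -1.25],
 [-1.25, 3.8]]


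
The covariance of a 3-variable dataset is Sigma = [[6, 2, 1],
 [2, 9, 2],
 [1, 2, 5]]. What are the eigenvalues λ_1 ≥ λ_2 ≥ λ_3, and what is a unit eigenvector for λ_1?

Step 1 — characteristic polynomial p(λ) = det(λI - Sigma) = λ³ - tr·λ² + c_1·λ - det, where tr = trace, c_1 = sum of the principal 2×2 minors, det = det(Sigma):
  tr = 6 + 9 + 5 = 20,
  c_1 = (6·9 - (2)²) + (6·5 - (1)²) + (9·5 - (2)²) = 50 + 29 + 41 = 120,
  det = 6·(9·5 - (2)²) - (2)·((2)·5 - (2)·(1)) + (1)·((2)·(2) - 9·(1)) = 6·(41) - (2)·(8) + (1)·(-5) = 225.
  So p(λ) = λ³ - 20λ² + 120λ - 225.
Step 2 — look for an integer root (rational root theorem: any rational root is an integer divisor of 225). Testing λ = 5:
  p(5) = 125 - 500 + 600 - 225 = 0  ✓
  Dividing out (λ - 5): p(λ) = (λ - 5)(λ² - 15λ + 45).
Step 3 — remaining eigenvalues from the quadratic λ² - 15λ + 45 = 0:
  Δ = 15² - 4·45 = 225 - 180 = 45,  λ = (15 ± √45)/2 = (15 ± 6.7082)/2 ≈ 10.8541 or 4.1459.
  Sorted: λ_1 = 10.8541,  λ_2 = 5,  λ_3 = 4.1459  (check: sum = 20 = tr ✓).

Step 4 — unit eigenvector for λ_1 ≈ 10.8541: v spans the null space of (Sigma - λ_1 I), whose rows are
  r_1 = (-4.8541, 2, 1),  r_2 = (2, -1.8541, 2),  r_3 = (1, 2, -5.8541).
  v is orthogonal to every row, so take v ∝ r_1 × r_2 = ((2)·(2) - (1)·(-1.8541), (1)·(2) - (-4.8541)·(2), (-4.8541)·(-1.8541) - (2)·(2)) ≈ (5.8541, 11.7082, 5).
  Let u = (5.8541, 11.7082, 5).
  ||u|| = √((5.8541)² + (11.7082)² + (5)²) = √(196.3525) ≈ 14.0126,  v_1 = u/||u|| ≈ (0.4178, 0.8355, 0.3568) (||v_1|| = 1).

λ_1 = 10.8541,  λ_2 = 5,  λ_3 = 4.1459;  v_1 ≈ (0.4178, 0.8355, 0.3568)


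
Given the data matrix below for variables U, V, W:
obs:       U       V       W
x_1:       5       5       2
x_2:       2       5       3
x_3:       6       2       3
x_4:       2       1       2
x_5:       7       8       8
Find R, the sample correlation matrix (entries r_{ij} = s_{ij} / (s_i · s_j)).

Step 1 — column means:
  mean(U) = (5 + 2 + 6 + 2 + 7) / 5 = 22/5 = 4.4
  mean(V) = (5 + 5 + 2 + 1 + 8) / 5 = 21/5 = 4.2
  mean(W) = (2 + 3 + 3 + 2 + 8) / 5 = 18/5 = 3.6

Step 2 — sample variances and covariances s[i,j] = (1/(n-1)) · Σ_k (x_{k,i} - mean_i) · (x_{k,j} - mean_j), with n-1 = 4:
  s[U,U] = ((0.6)·(0.6) + (-2.4)·(-2.4) + (1.6)·(1.6) + (-2.4)·(-2.4) + (2.6)·(2.6)) / 4 = 21.2/4 = 5.3
  s[U,V] = ((0.6)·(0.8) + (-2.4)·(0.8) + (1.6)·(-2.2) + (-2.4)·(-3.2) + (2.6)·(3.8)) / 4 = 12.6/4 = 3.15
  s[U,W] = ((0.6)·(-1.6) + (-2.4)·(-0.6) + (1.6)·(-0.6) + (-2.4)·(-1.6) + (2.6)·(4.4)) / 4 = 14.8/4 = 3.7
  s[V,V] = ((0.8)·(0.8) + (0.8)·(0.8) + (-2.2)·(-2.2) + (-3.2)·(-3.2) + (3.8)·(3.8)) / 4 = 30.8/4 = 7.7
  s[V,W] = ((0.8)·(-1.6) + (0.8)·(-0.6) + (-2.2)·(-0.6) + (-3.2)·(-1.6) + (3.8)·(4.4)) / 4 = 21.4/4 = 5.35
  s[W,W] = ((-1.6)·(-1.6) + (-0.6)·(-0.6) + (-0.6)·(-0.6) + (-1.6)·(-1.6) + (4.4)·(4.4)) / 4 = 25.2/4 = 6.3
  Sample standard deviations s_i = √(s[i,i]):
  s(U) = √(5.3) = 2.3022
  s(V) = √(7.7) = 2.7749
  s(W) = √(6.3) = 2.51

Step 3 — r_{ij} = s_{ij} / (s_i · s_j):
  r[U,U] = 1 (diagonal).
  r[U,V] = 3.15 / (2.3022 · 2.7749) = 3.15 / 6.3883 = 0.4931
  r[U,W] = 3.7 / (2.3022 · 2.51) = 3.7 / 5.7784 = 0.6403
  r[V,V] = 1 (diagonal).
  r[V,W] = 5.35 / (2.7749 · 2.51) = 5.35 / 6.9649 = 0.7681
  r[W,W] = 1 (diagonal).

R is symmetric with unit diagonal. Assembling:

R = [[1, 0.4931, 0.6403],
 [0.4931, 1, 0.7681],
 [0.6403, 0.7681, 1]]


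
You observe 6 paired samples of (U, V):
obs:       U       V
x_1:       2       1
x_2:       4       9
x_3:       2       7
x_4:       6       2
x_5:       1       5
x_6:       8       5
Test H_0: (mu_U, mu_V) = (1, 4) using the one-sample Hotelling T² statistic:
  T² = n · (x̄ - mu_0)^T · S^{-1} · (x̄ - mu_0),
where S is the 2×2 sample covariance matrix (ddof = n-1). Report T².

Step 1 — sample mean vector:
  mean(U) = (2 + 4 + 2 + 6 + 1 + 8) / 6 = 23/6 = 3.8333
  mean(V) = (1 + 9 + 7 + 2 + 5 + 5) / 6 = 29/6 = 4.8333
  x̄ = (3.8333, 4.8333),  deviation x̄ - mu_0 = (3.8333, 4.8333) - (1, 4) = (2.8333, 0.8333).

Step 2 — sample covariance matrix, S[i,j] = (1/(n-1)) · Σ_k (x_{k,i} - mean_i) · (x_{k,j} - mean_j), divisor n-1 = 5:
  S[U,U] = ((-1.8333)·(-1.8333) + (0.1667)·(0.1667) + (-1.8333)·(-1.8333) + (2.1667)·(2.1667) + (-2.8333)·(-2.8333) + (4.1667)·(4.1667)) / 5 = 36.8333/5 = 7.3667
  S[U,V] = ((-1.8333)·(-3.8333) + (0.1667)·(4.1667) + (-1.8333)·(2.1667) + (2.1667)·(-2.8333) + (-2.8333)·(0.1667) + (4.1667)·(0.1667)) / 5 = -2.1667/5 = -0.4333
  S[V,V] = ((-3.8333)·(-3.8333) + (4.1667)·(4.1667) + (2.1667)·(2.1667) + (-2.8333)·(-2.8333) + (0.1667)·(0.1667) + (0.1667)·(0.1667)) / 5 = 44.8333/5 = 8.9667
  S = [[7.3667, -0.4333],
 [-0.4333, 8.9667]].

Step 3 — invert S. det(S) = 7.3667·8.9667 - (-0.4333)² = 65.8667.
  S^{-1} = (1/det) · [[d, -b], [-b, a]] = [[0.1361, 0.0066],
 [0.0066, 0.1118]].

Step 4 — quadratic form (x̄ - mu_0)^T · S^{-1} · (x̄ - mu_0):
  S^{-1} · (x̄ - mu_0) = (0.3912, 0.1118),
  (x̄ - mu_0)^T · [...] = (2.8333)·(0.3912) + (0.8333)·(0.1118) = 1.2016.

Step 5 — scale by n: T² = 6 · 1.2016 = 7.2095.

T² ≈ 7.2095


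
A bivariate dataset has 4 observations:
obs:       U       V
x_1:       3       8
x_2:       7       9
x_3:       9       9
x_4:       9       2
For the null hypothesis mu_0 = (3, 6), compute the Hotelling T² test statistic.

Step 1 — sample mean vector:
  mean(U) = (3 + 7 + 9 + 9) / 4 = 28/4 = 7
  mean(V) = (8 + 9 + 9 + 2) / 4 = 28/4 = 7
  x̄ = (7, 7),  deviation x̄ - mu_0 = (7, 7) - (3, 6) = (4, 1).

Step 2 — sample covariance matrix, S[i,j] = (1/(n-1)) · Σ_k (x_{k,i} - mean_i) · (x_{k,j} - mean_j), divisor n-1 = 3:
  S[U,U] = ((-4)·(-4) + (0)·(0) + (2)·(2) + (2)·(2)) / 3 = 24/3 = 8
  S[U,V] = ((-4)·(1) + (0)·(2) + (2)·(2) + (2)·(-5)) / 3 = -10/3 = -3.3333
  S[V,V] = ((1)·(1) + (2)·(2) + (2)·(2) + (-5)·(-5)) / 3 = 34/3 = 11.3333
  S = [[8, -3.3333],
 [-3.3333, 11.3333]].

Step 3 — invert S. det(S) = 8·11.3333 - (-3.3333)² = 79.5556.
  S^{-1} = (1/det) · [[d, -b], [-b, a]] = [[0.1425, 0.0419],
 [0.0419, 0.1006]].

Step 4 — quadratic form (x̄ - mu_0)^T · S^{-1} · (x̄ - mu_0):
  S^{-1} · (x̄ - mu_0) = (0.6117, 0.2682),
  (x̄ - mu_0)^T · [...] = (4)·(0.6117) + (1)·(0.2682) = 2.7151.

Step 5 — scale by n: T² = 4 · 2.7151 = 10.8603.

T² ≈ 10.8603


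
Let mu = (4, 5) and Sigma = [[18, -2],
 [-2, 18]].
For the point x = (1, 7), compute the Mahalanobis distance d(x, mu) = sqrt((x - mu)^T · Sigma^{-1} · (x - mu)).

Step 1 — centre the observation: (x - mu) = (-3, 2).

Step 2 — invert Sigma. det(Sigma) = 18·18 - (-2)² = 320.
  Sigma^{-1} = (1/det) · [[d, -b], [-b, a]] = [[0.0562, 0.0062],
 [0.0062, 0.0562]].

Step 3 — form the quadratic (x - mu)^T · Sigma^{-1} · (x - mu):
  Sigma^{-1} · (x - mu) = (-0.1562, 0.0938).
  (x - mu)^T · [Sigma^{-1} · (x - mu)] = (-3)·(-0.1562) + (2)·(0.0938) = 0.6562.

Step 4 — take square root: d = √(0.6562) ≈ 0.8101.

d(x, mu) = √(0.6562) ≈ 0.8101


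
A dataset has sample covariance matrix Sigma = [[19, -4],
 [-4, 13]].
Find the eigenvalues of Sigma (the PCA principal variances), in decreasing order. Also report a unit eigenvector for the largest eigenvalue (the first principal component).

Step 1 — characteristic polynomial of 2×2 Sigma:
  det(Sigma - λI) = λ² - trace · λ + det = 0.
  trace = 19 + 13 = 32, det = 19·13 - (-4)² = 231.
Step 2 — discriminant:
  Δ = trace² - 4·det = 1024 - 924 = 100.
Step 3 — eigenvalues:
  λ = (trace ± √Δ)/2 = (32 ± 10)/2,
  λ_1 = 21,  λ_2 = 11.

Step 4 — unit eigenvector for λ_1: solve (Sigma - λ_1 I)v = 0. First row:
  (19 - 21)·v_x + (-4)·v_y = 0, i.e. (-2)·v_x + (-4)·v_y = 0,
  so v ∝ (b, λ_1 - a) = (-4, 2); multiply by -1 so the first entry is positive: u = (4, -2).
  ||u|| = √((4)² + (-2)²) = √(20) ≈ 4.4721,
  v_1 = u/||u|| ≈ (0.8944, -0.4472) (||v_1|| = 1).

λ_1 = 21,  λ_2 = 11;  v_1 ≈ (0.8944, -0.4472)


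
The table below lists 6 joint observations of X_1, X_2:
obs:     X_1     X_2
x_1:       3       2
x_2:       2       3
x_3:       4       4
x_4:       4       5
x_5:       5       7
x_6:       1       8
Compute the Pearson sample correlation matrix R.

Step 1 — column means:
  mean(X_1) = (3 + 2 + 4 + 4 + 5 + 1) / 6 = 19/6 = 3.1667
  mean(X_2) = (2 + 3 + 4 + 5 + 7 + 8) / 6 = 29/6 = 4.8333

Step 2 — sample variances and covariances s[i,j] = (1/(n-1)) · Σ_k (x_{k,i} - mean_i) · (x_{k,j} - mean_j), with n-1 = 5:
  s[X_1,X_1] = ((-0.1667)·(-0.1667) + (-1.1667)·(-1.1667) + (0.8333)·(0.8333) + (0.8333)·(0.8333) + (1.8333)·(1.8333) + (-2.1667)·(-2.1667)) / 5 = 10.8333/5 = 2.1667
  s[X_1,X_2] = ((-0.1667)·(-2.8333) + (-1.1667)·(-1.8333) + (0.8333)·(-0.8333) + (0.8333)·(0.1667) + (1.8333)·(2.1667) + (-2.1667)·(3.1667)) / 5 = -0.8333/5 = -0.1667
  s[X_2,X_2] = ((-2.8333)·(-2.8333) + (-1.8333)·(-1.8333) + (-0.8333)·(-0.8333) + (0.1667)·(0.1667) + (2.1667)·(2.1667) + (3.1667)·(3.1667)) / 5 = 26.8333/5 = 5.3667
  Sample standard deviations s_i = √(s[i,i]):
  s(X_1) = √(2.1667) = 1.472
  s(X_2) = √(5.3667) = 2.3166

Step 3 — r_{ij} = s_{ij} / (s_i · s_j):
  r[X_1,X_1] = 1 (diagonal).
  r[X_1,X_2] = -0.1667 / (1.472 · 2.3166) = -0.1667 / 3.41 = -0.0489
  r[X_2,X_2] = 1 (diagonal).

R is symmetric with unit diagonal. Assembling:

R = [[1, -0.0489],
 [-0.0489, 1]]


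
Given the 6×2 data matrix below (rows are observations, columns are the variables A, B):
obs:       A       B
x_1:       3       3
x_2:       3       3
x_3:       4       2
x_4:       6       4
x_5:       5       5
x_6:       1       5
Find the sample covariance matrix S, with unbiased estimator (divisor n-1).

Step 1 — column means:
  mean(A) = (3 + 3 + 4 + 6 + 5 + 1) / 6 = 22/6 = 3.6667
  mean(B) = (3 + 3 + 2 + 4 + 5 + 5) / 6 = 22/6 = 3.6667

Step 2 — sample covariance S[i,j] = (1/(n-1)) · Σ_k (x_{k,i} - mean_i) · (x_{k,j} - mean_j), with n-1 = 5.
  S[A,A] = ((-0.6667)·(-0.6667) + (-0.6667)·(-0.6667) + (0.3333)·(0.3333) + (2.3333)·(2.3333) + (1.3333)·(1.3333) + (-2.6667)·(-2.6667)) / 5 = 15.3333/5 = 3.0667
  S[A,B] = ((-0.6667)·(-0.6667) + (-0.6667)·(-0.6667) + (0.3333)·(-1.6667) + (2.3333)·(0.3333) + (1.3333)·(1.3333) + (-2.6667)·(1.3333)) / 5 = -0.6667/5 = -0.1333
  S[B,B] = ((-0.6667)·(-0.6667) + (-0.6667)·(-0.6667) + (-1.6667)·(-1.6667) + (0.3333)·(0.3333) + (1.3333)·(1.3333) + (1.3333)·(1.3333)) / 5 = 7.3333/5 = 1.4667

S is symmetric (S[j,i] = S[i,j]). Assembling:

S = [[3.0667, -0.1333],
 [-0.1333, 1.4667]]


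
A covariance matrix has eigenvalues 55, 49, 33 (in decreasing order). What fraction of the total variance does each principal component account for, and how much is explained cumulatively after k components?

Step 1 — total variance = trace(Sigma) = Σ λ_i = 55 + 49 + 33 = 137.

Step 2 — fraction explained by component i = λ_i / Σ λ:
  PC1: 55/137 = 0.4015
  PC2: 49/137 = 0.3577
  PC3: 33/137 = 0.2409

Step 3 — cumulative fraction after k components = (λ_1 + ... + λ_k) / Σ λ:
  k = 1: 55/137 = 0.4015
  k = 2: (55 + 49)/137 = 104/137 = 0.7591
  k = 3: (55 + 49 + 33)/137 = 137/137 = 1

Summary (fraction, with percent):

explained: PC1 0.4015 (40.15%), PC2 0.3577 (35.77%), PC3 0.2409 (24.09%);  cumulative: 0.4015, 0.7591, 1


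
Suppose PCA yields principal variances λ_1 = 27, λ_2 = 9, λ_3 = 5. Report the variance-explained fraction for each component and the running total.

Step 1 — total variance = trace(Sigma) = Σ λ_i = 27 + 9 + 5 = 41.

Step 2 — fraction explained by component i = λ_i / Σ λ:
  PC1: 27/41 = 0.6585
  PC2: 9/41 = 0.2195
  PC3: 5/41 = 0.122

Step 3 — cumulative fraction after k components = (λ_1 + ... + λ_k) / Σ λ:
  k = 1: 27/41 = 0.6585
  k = 2: (27 + 9)/41 = 36/41 = 0.878
  k = 3: (27 + 9 + 5)/41 = 41/41 = 1

Summary (fraction, with percent):

explained: PC1 0.6585 (65.85%), PC2 0.2195 (21.95%), PC3 0.122 (12.2%);  cumulative: 0.6585, 0.878, 1


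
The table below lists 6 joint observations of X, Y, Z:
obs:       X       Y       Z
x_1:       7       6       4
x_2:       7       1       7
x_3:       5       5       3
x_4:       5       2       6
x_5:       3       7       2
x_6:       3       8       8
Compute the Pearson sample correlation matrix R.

Step 1 — column means:
  mean(X) = (7 + 7 + 5 + 5 + 3 + 3) / 6 = 30/6 = 5
  mean(Y) = (6 + 1 + 5 + 2 + 7 + 8) / 6 = 29/6 = 4.8333
  mean(Z) = (4 + 7 + 3 + 6 + 2 + 8) / 6 = 30/6 = 5

Step 2 — sample variances and covariances s[i,j] = (1/(n-1)) · Σ_k (x_{k,i} - mean_i) · (x_{k,j} - mean_j), with n-1 = 5:
  s[X,X] = ((2)·(2) + (2)·(2) + (0)·(0) + (0)·(0) + (-2)·(-2) + (-2)·(-2)) / 5 = 16/5 = 3.2
  s[X,Y] = ((2)·(1.1667) + (2)·(-3.8333) + (0)·(0.1667) + (0)·(-2.8333) + (-2)·(2.1667) + (-2)·(3.1667)) / 5 = -16/5 = -3.2
  s[X,Z] = ((2)·(-1) + (2)·(2) + (0)·(-2) + (0)·(1) + (-2)·(-3) + (-2)·(3)) / 5 = 2/5 = 0.4
  s[Y,Y] = ((1.1667)·(1.1667) + (-3.8333)·(-3.8333) + (0.1667)·(0.1667) + (-2.8333)·(-2.8333) + (2.1667)·(2.1667) + (3.1667)·(3.1667)) / 5 = 38.8333/5 = 7.7667
  s[Y,Z] = ((1.1667)·(-1) + (-3.8333)·(2) + (0.1667)·(-2) + (-2.8333)·(1) + (2.1667)·(-3) + (3.1667)·(3)) / 5 = -9/5 = -1.8
  s[Z,Z] = ((-1)·(-1) + (2)·(2) + (-2)·(-2) + (1)·(1) + (-3)·(-3) + (3)·(3)) / 5 = 28/5 = 5.6
  Sample standard deviations s_i = √(s[i,i]):
  s(X) = √(3.2) = 1.7889
  s(Y) = √(7.7667) = 2.7869
  s(Z) = √(5.6) = 2.3664

Step 3 — r_{ij} = s_{ij} / (s_i · s_j):
  r[X,X] = 1 (diagonal).
  r[X,Y] = -3.2 / (1.7889 · 2.7869) = -3.2 / 4.9853 = -0.6419
  r[X,Z] = 0.4 / (1.7889 · 2.3664) = 0.4 / 4.2332 = 0.0945
  r[Y,Y] = 1 (diagonal).
  r[Y,Z] = -1.8 / (2.7869 · 2.3664) = -1.8 / 6.5949 = -0.2729
  r[Z,Z] = 1 (diagonal).

R is symmetric with unit diagonal. Assembling:

R = [[1, -0.6419, 0.0945],
 [-0.6419, 1, -0.2729],
 [0.0945, -0.2729, 1]]


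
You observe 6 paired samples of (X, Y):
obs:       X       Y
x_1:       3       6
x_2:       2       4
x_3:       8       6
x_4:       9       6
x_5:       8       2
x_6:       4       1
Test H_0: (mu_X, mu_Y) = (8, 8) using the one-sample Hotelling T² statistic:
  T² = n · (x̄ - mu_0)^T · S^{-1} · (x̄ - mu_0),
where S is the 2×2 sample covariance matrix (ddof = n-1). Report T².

Step 1 — sample mean vector:
  mean(X) = (3 + 2 + 8 + 9 + 8 + 4) / 6 = 34/6 = 5.6667
  mean(Y) = (6 + 4 + 6 + 6 + 2 + 1) / 6 = 25/6 = 4.1667
  x̄ = (5.6667, 4.1667),  deviation x̄ - mu_0 = (5.6667, 4.1667) - (8, 8) = (-2.3333, -3.8333).

Step 2 — sample covariance matrix, S[i,j] = (1/(n-1)) · Σ_k (x_{k,i} - mean_i) · (x_{k,j} - mean_j), divisor n-1 = 5:
  S[X,X] = ((-2.6667)·(-2.6667) + (-3.6667)·(-3.6667) + (2.3333)·(2.3333) + (3.3333)·(3.3333) + (2.3333)·(2.3333) + (-1.6667)·(-1.6667)) / 5 = 45.3333/5 = 9.0667
  S[X,Y] = ((-2.6667)·(1.8333) + (-3.6667)·(-0.1667) + (2.3333)·(1.8333) + (3.3333)·(1.8333) + (2.3333)·(-2.1667) + (-1.6667)·(-3.1667)) / 5 = 6.3333/5 = 1.2667
  S[Y,Y] = ((1.8333)·(1.8333) + (-0.1667)·(-0.1667) + (1.8333)·(1.8333) + (1.8333)·(1.8333) + (-2.1667)·(-2.1667) + (-3.1667)·(-3.1667)) / 5 = 24.8333/5 = 4.9667
  S = [[9.0667, 1.2667],
 [1.2667, 4.9667]].

Step 3 — invert S. det(S) = 9.0667·4.9667 - (1.2667)² = 43.4267.
  S^{-1} = (1/det) · [[d, -b], [-b, a]] = [[0.1144, -0.0292],
 [-0.0292, 0.2088]].

Step 4 — quadratic form (x̄ - mu_0)^T · S^{-1} · (x̄ - mu_0):
  S^{-1} · (x̄ - mu_0) = (-0.1551, -0.7323),
  (x̄ - mu_0)^T · [...] = (-2.3333)·(-0.1551) + (-3.8333)·(-0.7323) = 3.1688.

Step 5 — scale by n: T² = 6 · 3.1688 = 19.0129.

T² ≈ 19.0129


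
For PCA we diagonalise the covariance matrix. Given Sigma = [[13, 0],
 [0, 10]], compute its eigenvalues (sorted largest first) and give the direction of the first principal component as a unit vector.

Step 1 — characteristic polynomial of 2×2 Sigma:
  det(Sigma - λI) = λ² - trace · λ + det = 0.
  trace = 13 + 10 = 23, det = 13·10 - (0)² = 130.
Step 2 — discriminant:
  Δ = trace² - 4·det = 529 - 520 = 9.
Step 3 — eigenvalues:
  λ = (trace ± √Δ)/2 = (23 ± 3)/2,
  λ_1 = 13,  λ_2 = 10.

Step 4 — unit eigenvector for λ_1: Sigma is diagonal, so its eigenvectors are the coordinate axes. λ_1 = 13 is the diagonal entry on the first coordinate axis, hence
  v_1 = (1, 0) (||v_1|| = 1).

λ_1 = 13,  λ_2 = 10;  v_1 ≈ (1, 0)


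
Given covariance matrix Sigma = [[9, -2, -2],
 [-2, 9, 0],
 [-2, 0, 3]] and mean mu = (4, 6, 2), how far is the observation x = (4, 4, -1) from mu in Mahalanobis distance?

Step 1 — centre the observation: (x - mu) = (0, -2, -3).

Step 2 — invert Sigma (cofactor / det for 3×3, or solve directly):
  Sigma^{-1} = [[0.1385, 0.0308, 0.0923],
 [0.0308, 0.1179, 0.0205],
 [0.0923, 0.0205, 0.3949]].

Step 3 — form the quadratic (x - mu)^T · Sigma^{-1} · (x - mu):
  Sigma^{-1} · (x - mu) = (-0.3385, -0.2974, -1.2256).
  (x - mu)^T · [Sigma^{-1} · (x - mu)] = (0)·(-0.3385) + (-2)·(-0.2974) + (-3)·(-1.2256) = 4.2718.

Step 4 — take square root: d = √(4.2718) ≈ 2.0668.

d(x, mu) = √(4.2718) ≈ 2.0668


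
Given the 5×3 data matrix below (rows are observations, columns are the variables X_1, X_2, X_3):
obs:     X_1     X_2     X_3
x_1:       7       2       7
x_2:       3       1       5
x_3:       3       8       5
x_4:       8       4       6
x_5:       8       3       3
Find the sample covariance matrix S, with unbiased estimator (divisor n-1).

Step 1 — column means:
  mean(X_1) = (7 + 3 + 3 + 8 + 8) / 5 = 29/5 = 5.8
  mean(X_2) = (2 + 1 + 8 + 4 + 3) / 5 = 18/5 = 3.6
  mean(X_3) = (7 + 5 + 5 + 6 + 3) / 5 = 26/5 = 5.2

Step 2 — sample covariance S[i,j] = (1/(n-1)) · Σ_k (x_{k,i} - mean_i) · (x_{k,j} - mean_j), with n-1 = 4.
  S[X_1,X_1] = ((1.2)·(1.2) + (-2.8)·(-2.8) + (-2.8)·(-2.8) + (2.2)·(2.2) + (2.2)·(2.2)) / 4 = 26.8/4 = 6.7
  S[X_1,X_2] = ((1.2)·(-1.6) + (-2.8)·(-2.6) + (-2.8)·(4.4) + (2.2)·(0.4) + (2.2)·(-0.6)) / 4 = -7.4/4 = -1.85
  S[X_1,X_3] = ((1.2)·(1.8) + (-2.8)·(-0.2) + (-2.8)·(-0.2) + (2.2)·(0.8) + (2.2)·(-2.2)) / 4 = 0.2/4 = 0.05
  S[X_2,X_2] = ((-1.6)·(-1.6) + (-2.6)·(-2.6) + (4.4)·(4.4) + (0.4)·(0.4) + (-0.6)·(-0.6)) / 4 = 29.2/4 = 7.3
  S[X_2,X_3] = ((-1.6)·(1.8) + (-2.6)·(-0.2) + (4.4)·(-0.2) + (0.4)·(0.8) + (-0.6)·(-2.2)) / 4 = -1.6/4 = -0.4
  S[X_3,X_3] = ((1.8)·(1.8) + (-0.2)·(-0.2) + (-0.2)·(-0.2) + (0.8)·(0.8) + (-2.2)·(-2.2)) / 4 = 8.8/4 = 2.2

S is symmetric (S[j,i] = S[i,j]). Assembling:

S = [[6.7, -1.85, 0.05],
 [-1.85, 7.3, -0.4],
 [0.05, -0.4, 2.2]]


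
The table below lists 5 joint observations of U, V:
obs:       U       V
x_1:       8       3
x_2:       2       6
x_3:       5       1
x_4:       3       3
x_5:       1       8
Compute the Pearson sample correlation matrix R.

Step 1 — column means:
  mean(U) = (8 + 2 + 5 + 3 + 1) / 5 = 19/5 = 3.8
  mean(V) = (3 + 6 + 1 + 3 + 8) / 5 = 21/5 = 4.2

Step 2 — sample variances and covariances s[i,j] = (1/(n-1)) · Σ_k (x_{k,i} - mean_i) · (x_{k,j} - mean_j), with n-1 = 4:
  s[U,U] = ((4.2)·(4.2) + (-1.8)·(-1.8) + (1.2)·(1.2) + (-0.8)·(-0.8) + (-2.8)·(-2.8)) / 4 = 30.8/4 = 7.7
  s[U,V] = ((4.2)·(-1.2) + (-1.8)·(1.8) + (1.2)·(-3.2) + (-0.8)·(-1.2) + (-2.8)·(3.8)) / 4 = -21.8/4 = -5.45
  s[V,V] = ((-1.2)·(-1.2) + (1.8)·(1.8) + (-3.2)·(-3.2) + (-1.2)·(-1.2) + (3.8)·(3.8)) / 4 = 30.8/4 = 7.7
  Sample standard deviations s_i = √(s[i,i]):
  s(U) = √(7.7) = 2.7749
  s(V) = √(7.7) = 2.7749

Step 3 — r_{ij} = s_{ij} / (s_i · s_j):
  r[U,U] = 1 (diagonal).
  r[U,V] = -5.45 / (2.7749 · 2.7749) = -5.45 / 7.7 = -0.7078
  r[V,V] = 1 (diagonal).

R is symmetric with unit diagonal. Assembling:

R = [[1, -0.7078],
 [-0.7078, 1]]


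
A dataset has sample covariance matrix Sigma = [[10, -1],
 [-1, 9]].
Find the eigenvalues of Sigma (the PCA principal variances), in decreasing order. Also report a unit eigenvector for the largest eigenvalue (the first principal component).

Step 1 — characteristic polynomial of 2×2 Sigma:
  det(Sigma - λI) = λ² - trace · λ + det = 0.
  trace = 10 + 9 = 19, det = 10·9 - (-1)² = 89.
Step 2 — discriminant:
  Δ = trace² - 4·det = 361 - 356 = 5.
Step 3 — eigenvalues:
  λ = (trace ± √Δ)/2 = (19 ± 2.2361)/2,
  λ_1 = 10.618,  λ_2 = 8.382.

Step 4 — unit eigenvector for λ_1: solve (Sigma - λ_1 I)v = 0. First row:
  (10 - 10.618)·v_x + (-1)·v_y = 0, i.e. (-0.618)·v_x + (-1)·v_y = 0,
  so v ∝ (b, λ_1 - a) = (-1, 0.618); multiply by -1 so the first entry is positive: u = (1, -0.618).
  ||u|| = √((1)² + (-0.618)²) = √(1.382) ≈ 1.1756,
  v_1 = u/||u|| ≈ (0.8507, -0.5257) (||v_1|| = 1).

λ_1 = 10.618,  λ_2 = 8.382;  v_1 ≈ (0.8507, -0.5257)


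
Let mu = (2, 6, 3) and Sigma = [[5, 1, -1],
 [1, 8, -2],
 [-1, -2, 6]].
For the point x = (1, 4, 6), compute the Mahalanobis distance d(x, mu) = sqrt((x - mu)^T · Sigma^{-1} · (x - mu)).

Step 1 — centre the observation: (x - mu) = (-1, -2, 3).

Step 2 — invert Sigma (cofactor / det for 3×3, or solve directly):
  Sigma^{-1} = [[0.2095, -0.019, 0.0286],
 [-0.019, 0.1381, 0.0429],
 [0.0286, 0.0429, 0.1857]].

Step 3 — form the quadratic (x - mu)^T · Sigma^{-1} · (x - mu):
  Sigma^{-1} · (x - mu) = (-0.0857, -0.1286, 0.4429).
  (x - mu)^T · [Sigma^{-1} · (x - mu)] = (-1)·(-0.0857) + (-2)·(-0.1286) + (3)·(0.4429) = 1.6714.

Step 4 — take square root: d = √(1.6714) ≈ 1.2928.

d(x, mu) = √(1.6714) ≈ 1.2928


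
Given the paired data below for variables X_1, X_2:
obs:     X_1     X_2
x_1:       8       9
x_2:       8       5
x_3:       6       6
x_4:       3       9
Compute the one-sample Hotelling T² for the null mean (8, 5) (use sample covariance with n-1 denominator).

Step 1 — sample mean vector:
  mean(X_1) = (8 + 8 + 6 + 3) / 4 = 25/4 = 6.25
  mean(X_2) = (9 + 5 + 6 + 9) / 4 = 29/4 = 7.25
  x̄ = (6.25, 7.25),  deviation x̄ - mu_0 = (6.25, 7.25) - (8, 5) = (-1.75, 2.25).

Step 2 — sample covariance matrix, S[i,j] = (1/(n-1)) · Σ_k (x_{k,i} - mean_i) · (x_{k,j} - mean_j), divisor n-1 = 3:
  S[X_1,X_1] = ((1.75)·(1.75) + (1.75)·(1.75) + (-0.25)·(-0.25) + (-3.25)·(-3.25)) / 3 = 16.75/3 = 5.5833
  S[X_1,X_2] = ((1.75)·(1.75) + (1.75)·(-2.25) + (-0.25)·(-1.25) + (-3.25)·(1.75)) / 3 = -6.25/3 = -2.0833
  S[X_2,X_2] = ((1.75)·(1.75) + (-2.25)·(-2.25) + (-1.25)·(-1.25) + (1.75)·(1.75)) / 3 = 12.75/3 = 4.25
  S = [[5.5833, -2.0833],
 [-2.0833, 4.25]].

Step 3 — invert S. det(S) = 5.5833·4.25 - (-2.0833)² = 19.3889.
  S^{-1} = (1/det) · [[d, -b], [-b, a]] = [[0.2192, 0.1074],
 [0.1074, 0.288]].

Step 4 — quadratic form (x̄ - mu_0)^T · S^{-1} · (x̄ - mu_0):
  S^{-1} · (x̄ - mu_0) = (-0.1418, 0.4599),
  (x̄ - mu_0)^T · [...] = (-1.75)·(-0.1418) + (2.25)·(0.4599) = 1.283.

Step 5 — scale by n: T² = 4 · 1.283 = 5.1318.

T² ≈ 5.1318


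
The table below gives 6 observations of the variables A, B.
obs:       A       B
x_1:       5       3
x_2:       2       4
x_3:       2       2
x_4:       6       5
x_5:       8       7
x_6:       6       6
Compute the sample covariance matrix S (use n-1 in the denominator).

Step 1 — column means:
  mean(A) = (5 + 2 + 2 + 6 + 8 + 6) / 6 = 29/6 = 4.8333
  mean(B) = (3 + 4 + 2 + 5 + 7 + 6) / 6 = 27/6 = 4.5

Step 2 — sample covariance S[i,j] = (1/(n-1)) · Σ_k (x_{k,i} - mean_i) · (x_{k,j} - mean_j), with n-1 = 5.
  S[A,A] = ((0.1667)·(0.1667) + (-2.8333)·(-2.8333) + (-2.8333)·(-2.8333) + (1.1667)·(1.1667) + (3.1667)·(3.1667) + (1.1667)·(1.1667)) / 5 = 28.8333/5 = 5.7667
  S[A,B] = ((0.1667)·(-1.5) + (-2.8333)·(-0.5) + (-2.8333)·(-2.5) + (1.1667)·(0.5) + (3.1667)·(2.5) + (1.1667)·(1.5)) / 5 = 18.5/5 = 3.7
  S[B,B] = ((-1.5)·(-1.5) + (-0.5)·(-0.5) + (-2.5)·(-2.5) + (0.5)·(0.5) + (2.5)·(2.5) + (1.5)·(1.5)) / 5 = 17.5/5 = 3.5

S is symmetric (S[j,i] = S[i,j]). Assembling:

S = [[5.7667, 3.7],
 [3.7, 3.5]]


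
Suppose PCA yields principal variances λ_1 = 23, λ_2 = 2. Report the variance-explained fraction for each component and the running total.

Step 1 — total variance = trace(Sigma) = Σ λ_i = 23 + 2 = 25.

Step 2 — fraction explained by component i = λ_i / Σ λ:
  PC1: 23/25 = 0.92
  PC2: 2/25 = 0.08

Step 3 — cumulative fraction after k components = (λ_1 + ... + λ_k) / Σ λ:
  k = 1: 23/25 = 0.92
  k = 2: (23 + 2)/25 = 25/25 = 1

Summary (fraction, with percent):

explained: PC1 0.92 (92%), PC2 0.08 (8%);  cumulative: 0.92, 1


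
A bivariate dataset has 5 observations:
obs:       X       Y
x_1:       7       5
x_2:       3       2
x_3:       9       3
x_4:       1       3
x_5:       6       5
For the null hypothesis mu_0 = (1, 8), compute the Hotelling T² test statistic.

Step 1 — sample mean vector:
  mean(X) = (7 + 3 + 9 + 1 + 6) / 5 = 26/5 = 5.2
  mean(Y) = (5 + 2 + 3 + 3 + 5) / 5 = 18/5 = 3.6
  x̄ = (5.2, 3.6),  deviation x̄ - mu_0 = (5.2, 3.6) - (1, 8) = (4.2, -4.4).

Step 2 — sample covariance matrix, S[i,j] = (1/(n-1)) · Σ_k (x_{k,i} - mean_i) · (x_{k,j} - mean_j), divisor n-1 = 4:
  S[X,X] = ((1.8)·(1.8) + (-2.2)·(-2.2) + (3.8)·(3.8) + (-4.2)·(-4.2) + (0.8)·(0.8)) / 4 = 40.8/4 = 10.2
  S[X,Y] = ((1.8)·(1.4) + (-2.2)·(-1.6) + (3.8)·(-0.6) + (-4.2)·(-0.6) + (0.8)·(1.4)) / 4 = 7.4/4 = 1.85
  S[Y,Y] = ((1.4)·(1.4) + (-1.6)·(-1.6) + (-0.6)·(-0.6) + (-0.6)·(-0.6) + (1.4)·(1.4)) / 4 = 7.2/4 = 1.8
  S = [[10.2, 1.85],
 [1.85, 1.8]].

Step 3 — invert S. det(S) = 10.2·1.8 - (1.85)² = 14.9375.
  S^{-1} = (1/det) · [[d, -b], [-b, a]] = [[0.1205, -0.1238],
 [-0.1238, 0.6828]].

Step 4 — quadratic form (x̄ - mu_0)^T · S^{-1} · (x̄ - mu_0):
  S^{-1} · (x̄ - mu_0) = (1.051, -3.5247),
  (x̄ - mu_0)^T · [...] = (4.2)·(1.051) + (-4.4)·(-3.5247) = 19.923.

Step 5 — scale by n: T² = 5 · 19.923 = 99.6151.

T² ≈ 99.6151


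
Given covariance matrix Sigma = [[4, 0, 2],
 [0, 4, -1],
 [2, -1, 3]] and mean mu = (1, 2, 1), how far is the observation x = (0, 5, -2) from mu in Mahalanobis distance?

Step 1 — centre the observation: (x - mu) = (-1, 3, -3).

Step 2 — invert Sigma (cofactor / det for 3×3, or solve directly):
  Sigma^{-1} = [[0.3929, -0.0714, -0.2857],
 [-0.0714, 0.2857, 0.1429],
 [-0.2857, 0.1429, 0.5714]].

Step 3 — form the quadratic (x - mu)^T · Sigma^{-1} · (x - mu):
  Sigma^{-1} · (x - mu) = (0.25, 0.5, -1).
  (x - mu)^T · [Sigma^{-1} · (x - mu)] = (-1)·(0.25) + (3)·(0.5) + (-3)·(-1) = 4.25.

Step 4 — take square root: d = √(4.25) ≈ 2.0616.

d(x, mu) = √(4.25) ≈ 2.0616


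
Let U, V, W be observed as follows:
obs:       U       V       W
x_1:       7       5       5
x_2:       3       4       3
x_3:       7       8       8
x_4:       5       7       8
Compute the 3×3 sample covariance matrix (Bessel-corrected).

Step 1 — column means:
  mean(U) = (7 + 3 + 7 + 5) / 4 = 22/4 = 5.5
  mean(V) = (5 + 4 + 8 + 7) / 4 = 24/4 = 6
  mean(W) = (5 + 3 + 8 + 8) / 4 = 24/4 = 6

Step 2 — sample covariance S[i,j] = (1/(n-1)) · Σ_k (x_{k,i} - mean_i) · (x_{k,j} - mean_j), with n-1 = 3.
  S[U,U] = ((1.5)·(1.5) + (-2.5)·(-2.5) + (1.5)·(1.5) + (-0.5)·(-0.5)) / 3 = 11/3 = 3.6667
  S[U,V] = ((1.5)·(-1) + (-2.5)·(-2) + (1.5)·(2) + (-0.5)·(1)) / 3 = 6/3 = 2
  S[U,W] = ((1.5)·(-1) + (-2.5)·(-3) + (1.5)·(2) + (-0.5)·(2)) / 3 = 8/3 = 2.6667
  S[V,V] = ((-1)·(-1) + (-2)·(-2) + (2)·(2) + (1)·(1)) / 3 = 10/3 = 3.3333
  S[V,W] = ((-1)·(-1) + (-2)·(-3) + (2)·(2) + (1)·(2)) / 3 = 13/3 = 4.3333
  S[W,W] = ((-1)·(-1) + (-3)·(-3) + (2)·(2) + (2)·(2)) / 3 = 18/3 = 6

S is symmetric (S[j,i] = S[i,j]). Assembling:

S = [[3.6667, 2, 2.6667],
 [2, 3.3333, 4.3333],
 [2.6667, 4.3333, 6]]


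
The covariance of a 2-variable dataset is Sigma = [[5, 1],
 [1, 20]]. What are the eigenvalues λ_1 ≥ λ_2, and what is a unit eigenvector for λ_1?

Step 1 — characteristic polynomial of 2×2 Sigma:
  det(Sigma - λI) = λ² - trace · λ + det = 0.
  trace = 5 + 20 = 25, det = 5·20 - (1)² = 99.
Step 2 — discriminant:
  Δ = trace² - 4·det = 625 - 396 = 229.
Step 3 — eigenvalues:
  λ = (trace ± √Δ)/2 = (25 ± 15.1327)/2,
  λ_1 = 20.0664,  λ_2 = 4.9336.

Step 4 — unit eigenvector for λ_1: solve (Sigma - λ_1 I)v = 0. First row:
  (5 - 20.0664)·v_x + (1)·v_y = 0, i.e. (-15.0664)·v_x + (1)·v_y = 0,
  so v ∝ (b, λ_1 - a) = (1, 15.0664) = u.
  ||u|| = √((1)² + (15.0664)²) = √(227.9956) ≈ 15.0995,
  v_1 = u/||u|| ≈ (0.0662, 0.9978) (||v_1|| = 1).

λ_1 = 20.0664,  λ_2 = 4.9336;  v_1 ≈ (0.0662, 0.9978)


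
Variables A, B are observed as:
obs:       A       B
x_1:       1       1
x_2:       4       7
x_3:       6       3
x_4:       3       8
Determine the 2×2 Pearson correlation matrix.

Step 1 — column means:
  mean(A) = (1 + 4 + 6 + 3) / 4 = 14/4 = 3.5
  mean(B) = (1 + 7 + 3 + 8) / 4 = 19/4 = 4.75

Step 2 — sample variances and covariances s[i,j] = (1/(n-1)) · Σ_k (x_{k,i} - mean_i) · (x_{k,j} - mean_j), with n-1 = 3:
  s[A,A] = ((-2.5)·(-2.5) + (0.5)·(0.5) + (2.5)·(2.5) + (-0.5)·(-0.5)) / 3 = 13/3 = 4.3333
  s[A,B] = ((-2.5)·(-3.75) + (0.5)·(2.25) + (2.5)·(-1.75) + (-0.5)·(3.25)) / 3 = 4.5/3 = 1.5
  s[B,B] = ((-3.75)·(-3.75) + (2.25)·(2.25) + (-1.75)·(-1.75) + (3.25)·(3.25)) / 3 = 32.75/3 = 10.9167
  Sample standard deviations s_i = √(s[i,i]):
  s(A) = √(4.3333) = 2.0817
  s(B) = √(10.9167) = 3.304

Step 3 — r_{ij} = s_{ij} / (s_i · s_j):
  r[A,A] = 1 (diagonal).
  r[A,B] = 1.5 / (2.0817 · 3.304) = 1.5 / 6.8779 = 0.2181
  r[B,B] = 1 (diagonal).

R is symmetric with unit diagonal. Assembling:

R = [[1, 0.2181],
 [0.2181, 1]]
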